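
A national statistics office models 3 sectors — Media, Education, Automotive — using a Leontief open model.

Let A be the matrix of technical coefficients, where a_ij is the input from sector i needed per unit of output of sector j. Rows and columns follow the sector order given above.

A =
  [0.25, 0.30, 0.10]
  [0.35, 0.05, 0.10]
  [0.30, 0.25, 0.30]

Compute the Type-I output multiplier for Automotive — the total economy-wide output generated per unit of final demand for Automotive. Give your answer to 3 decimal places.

m_A = 2.339

I − A =
  [   0.75    -0.30    -0.10]
  [  -0.35     0.95    -0.10]
  [  -0.30    -0.25     0.70]
Cofactors of I−A, C_ij = (−1)^(i+j)·(minor ij) (rows/columns in the sector order above):
  C_11 = (0.95)(0.70) − (-0.10)(-0.25) = 0.6400
  C_12 = −[(-0.35)(0.70) − (-0.10)(-0.30)] = 0.2750
  C_13 = (-0.35)(-0.25) − (0.95)(-0.30) = 0.3725
  C_21 = −[(-0.30)(0.70) − (-0.10)(-0.25)] = 0.2350
  C_22 = (0.75)(0.70) − (-0.10)(-0.30) = 0.4950
  C_23 = −[(0.75)(-0.25) − (-0.30)(-0.30)] = 0.2775
  C_31 = (-0.30)(-0.10) − (-0.10)(0.95) = 0.1250
  C_32 = −[(0.75)(-0.10) − (-0.10)(-0.35)] = 0.1100
  C_33 = (0.75)(0.95) − (-0.30)(-0.35) = 0.6075
det(I−A) = Σ_j (I−A)_1j·C_1j = (0.75)(0.6400) + (-0.30)(0.2750) + (-0.10)(0.3725) = 0.36025
adj(I−A) = Cᵀ =
  [ 0.6400   0.2350   0.1250]
  [ 0.2750   0.4950   0.1100]
  [ 0.3725   0.2775   0.6075]
(I − A)⁻¹ = adj(I−A) / det(I−A) ≈
  [   1.7765     0.6523     0.3470]
  [   0.7634     1.3740     0.3053]
  [   1.0340     0.7703     1.6863]
The output multiplier for sector j is the column-j sum of the Leontief inverse (I − A)⁻¹ = adj(I−A) / det(I−A).
Column A of adj(I−A): (0.1250, 0.1100, 0.6075); det(I−A) = 0.36025.
m_A = (0.1250 + 0.1100 + 0.6075) / 0.36025 = 0.8425 / 0.36025 ≈ 2.339.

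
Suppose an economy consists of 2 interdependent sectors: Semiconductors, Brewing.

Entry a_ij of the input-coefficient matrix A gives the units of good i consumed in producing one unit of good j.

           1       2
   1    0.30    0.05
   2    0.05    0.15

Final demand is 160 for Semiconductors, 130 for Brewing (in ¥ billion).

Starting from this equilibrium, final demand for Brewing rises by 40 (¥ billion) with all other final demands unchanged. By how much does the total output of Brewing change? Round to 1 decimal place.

I − A =
  [   0.70    -0.05]
  [  -0.05     0.85]
det(I−A) = (0.70)(0.85) − (-0.05)(-0.05) = 0.5925
adj(I−A) = [[0.85, 0.05], [0.05, 0.70]]
(I − A)⁻¹ = adj(I−A) / det(I−A) ≈
  [   1.4346     0.0844]
  [   0.0844     1.1814]
Δx = (I − A)⁻¹ Δd with Δd having +40 in the Brewing component and 0 elsewhere.
So Δx_2 = L_22 · (+40), where L_22 = adj(I−A)_22 / det(I−A) = 0.70 / 0.5925.
Δx_2 = 0.70 × (+40) / 0.5925 = 28.00 / 0.5925 ≈ 47.3.

Δx_2 = 47.3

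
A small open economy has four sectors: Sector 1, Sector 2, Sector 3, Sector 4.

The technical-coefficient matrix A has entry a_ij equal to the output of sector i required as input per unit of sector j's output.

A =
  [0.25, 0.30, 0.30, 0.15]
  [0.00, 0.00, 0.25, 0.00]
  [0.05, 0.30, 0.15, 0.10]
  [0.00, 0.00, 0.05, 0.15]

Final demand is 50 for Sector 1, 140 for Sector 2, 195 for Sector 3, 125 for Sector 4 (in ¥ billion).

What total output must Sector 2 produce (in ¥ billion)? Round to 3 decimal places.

I − A =
  [   0.75    -0.30    -0.30    -0.15]
  [   0.00     1.00    -0.25     0.00]
  [  -0.05    -0.30     0.85    -0.10]
  [   0.00     0.00    -0.05     0.85]
Compute the cofactors C_ij = (−1)^(i+j)·(3×3 minor ij) of I−A; the adjugate is their transpose:
adj(I−A) = Cᵀ =
  [ 0.653750   0.294000   0.326250   0.153750]
  [ 0.010625   0.525000   0.159375   0.020625]
  [ 0.042500   0.204000   0.637500   0.082500]
  [ 0.002500   0.012000   0.037500   0.562500]
det(I−A) = Σ_j (I−A)_1j·C_1j = (0.75)(0.653750) + (-0.30)(0.010625) + (-0.30)(0.042500) + (-0.15)(0.002500) = 0.4740
(I − A)⁻¹ = adj(I−A) / det(I−A) ≈
  [   1.3792     0.6203     0.6883     0.3244]
  [   0.0224     1.1076     0.3362     0.0435]
  [   0.0897     0.4304     1.3449     0.1741]
  [   0.0053     0.0253     0.0791     1.1867]
x = (I − A)⁻¹ d = adj(I−A)·d / det(I−A), with det(I−A) = 0.4740:
  x_1 = (0.653750·50 + 0.294000·140 + 0.326250·195 + 0.153750·125) / 0.4740 = 156.685 / 0.4740 ≈ 330.559
  x_2 = (0.010625·50 + 0.525000·140 + 0.159375·195 + 0.020625·125) / 0.4740 = 107.6875 / 0.4740 ≈ 227.189
  x_3 = (0.042500·50 + 0.204000·140 + 0.637500·195 + 0.082500·125) / 0.4740 = 165.31 / 0.4740 ≈ 348.755
  x_4 = (0.002500·50 + 0.012000·140 + 0.037500·195 + 0.562500·125) / 0.4740 = 79.43 / 0.4740 ≈ 167.574

x_2 = 227.189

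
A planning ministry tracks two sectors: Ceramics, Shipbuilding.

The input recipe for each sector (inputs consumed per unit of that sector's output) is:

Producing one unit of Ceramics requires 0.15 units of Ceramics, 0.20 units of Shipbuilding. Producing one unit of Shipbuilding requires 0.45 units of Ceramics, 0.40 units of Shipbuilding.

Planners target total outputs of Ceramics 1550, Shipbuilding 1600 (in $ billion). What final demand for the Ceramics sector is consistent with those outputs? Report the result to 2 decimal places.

I − A =
  [   0.85    -0.45]
  [  -0.20     0.60]
d = (I − A) x:
  d_C = (+0.85)·1550 + (-0.45)·1600 = 597.50
  d_S = (-0.20)·1550 + (+0.60)·1600 = 650.00

d_C = 597.50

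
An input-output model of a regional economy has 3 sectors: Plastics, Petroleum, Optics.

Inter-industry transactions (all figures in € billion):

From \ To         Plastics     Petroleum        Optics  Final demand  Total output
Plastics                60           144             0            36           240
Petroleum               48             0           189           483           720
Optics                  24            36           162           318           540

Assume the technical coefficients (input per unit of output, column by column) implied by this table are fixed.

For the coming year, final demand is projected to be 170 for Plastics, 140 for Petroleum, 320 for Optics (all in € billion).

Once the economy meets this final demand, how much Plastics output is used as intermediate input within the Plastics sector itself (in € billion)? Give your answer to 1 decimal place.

Technical coefficients a_ij = z_ij / X_j:
  a_11 = 60/240 = 0.25, a_21 = 48/240 = 0.20, a_31 = 24/240 = 0.10
  a_12 = 144/720 = 0.20, a_22 = 0/720 = 0.00, a_32 = 36/720 = 0.05
  a_13 = 0/540 = 0.00, a_23 = 189/540 = 0.35, a_33 = 162/540 = 0.30
I − A =
  [   0.75    -0.20     0.00]
  [  -0.20     1.00    -0.35]
  [  -0.10    -0.05     0.70]
Cofactors of I−A, C_ij = (−1)^(i+j)·(minor ij) (rows/columns in the sector order above):
  C_11 = (1.00)(0.70) − (-0.35)(-0.05) = 0.6825
  C_12 = −[(-0.20)(0.70) − (-0.35)(-0.10)] = 0.1750
  C_13 = (-0.20)(-0.05) − (1.00)(-0.10) = 0.1100
  C_21 = −[(-0.20)(0.70) − (0.00)(-0.05)] = 0.1400
  C_22 = (0.75)(0.70) − (0.00)(-0.10) = 0.5250
  C_23 = −[(0.75)(-0.05) − (-0.20)(-0.10)] = 0.0575
  C_31 = (-0.20)(-0.35) − (0.00)(1.00) = 0.0700
  C_32 = −[(0.75)(-0.35) − (0.00)(-0.20)] = 0.2625
  C_33 = (0.75)(1.00) − (-0.20)(-0.20) = 0.7100
det(I−A) = Σ_j (I−A)_1j·C_1j = (0.75)(0.6825) + (-0.20)(0.1750) + (0.00)(0.1100) = 0.476875
adj(I−A) = Cᵀ =
  [ 0.6825   0.1400   0.0700]
  [ 0.1750   0.5250   0.2625]
  [ 0.1100   0.0575   0.7100]
(I − A)⁻¹ = adj(I−A) / det(I−A) ≈
  [   1.4312     0.2936     0.1468]
  [   0.3670     1.1009     0.5505]
  [   0.2307     0.1206     1.4889]
First solve x = (I − A)⁻¹ d = adj(I−A)·d / det(I−A); in particular x_1 = (0.6825·170 + 0.1400·140 + 0.0700·320) / 0.476875 = 158.025 / 0.476875 ≈ 331.376.
Intermediate flow from 1 to 1: z_11 = a_11 · x_1 = 0.25 × 158.025 / 0.476875 = 39.50625 / 0.476875 ≈ 82.8.

z_11 = 82.8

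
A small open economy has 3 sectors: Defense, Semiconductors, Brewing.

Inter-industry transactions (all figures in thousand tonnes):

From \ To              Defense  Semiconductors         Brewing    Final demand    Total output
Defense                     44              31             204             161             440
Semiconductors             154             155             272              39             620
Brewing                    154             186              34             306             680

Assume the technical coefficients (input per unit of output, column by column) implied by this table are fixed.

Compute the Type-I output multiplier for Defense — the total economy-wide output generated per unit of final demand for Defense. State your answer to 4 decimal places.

Technical coefficients a_ij = z_ij / X_j:
  a_11 = 44/440 = 0.10, a_21 = 154/440 = 0.35, a_31 = 154/440 = 0.35
  a_12 = 31/620 = 0.05, a_22 = 155/620 = 0.25, a_32 = 186/620 = 0.30
  a_13 = 204/680 = 0.30, a_23 = 272/680 = 0.40, a_33 = 34/680 = 0.05
I − A =
  [   0.90    -0.05    -0.30]
  [  -0.35     0.75    -0.40]
  [  -0.35    -0.30     0.95]
Cofactors of I−A, C_ij = (−1)^(i+j)·(minor ij) (rows/columns in the sector order above):
  C_11 = (0.75)(0.95) − (-0.40)(-0.30) = 0.5925
  C_12 = −[(-0.35)(0.95) − (-0.40)(-0.35)] = 0.4725
  C_13 = (-0.35)(-0.30) − (0.75)(-0.35) = 0.3675
  C_21 = −[(-0.05)(0.95) − (-0.30)(-0.30)] = 0.1375
  C_22 = (0.90)(0.95) − (-0.30)(-0.35) = 0.7500
  C_23 = −[(0.90)(-0.30) − (-0.05)(-0.35)] = 0.2875
  C_31 = (-0.05)(-0.40) − (-0.30)(0.75) = 0.2450
  C_32 = −[(0.90)(-0.40) − (-0.30)(-0.35)] = 0.4650
  C_33 = (0.90)(0.75) − (-0.05)(-0.35) = 0.6575
det(I−A) = Σ_j (I−A)_1j·C_1j = (0.90)(0.5925) + (-0.05)(0.4725) + (-0.30)(0.3675) = 0.399375
adj(I−A) = Cᵀ =
  [ 0.5925   0.1375   0.2450]
  [ 0.4725   0.7500   0.4650]
  [ 0.3675   0.2875   0.6575]
(I − A)⁻¹ = adj(I−A) / det(I−A) ≈
  [   1.48357     0.34429     0.61346]
  [   1.18310     1.87793     1.16432]
  [   0.92019     0.71987     1.64632]
The output multiplier for sector j is the column-j sum of the Leontief inverse (I − A)⁻¹ = adj(I−A) / det(I−A).
Column 1 of adj(I−A): (0.5925, 0.4725, 0.3675); det(I−A) = 0.399375.
m_1 = (0.5925 + 0.4725 + 0.3675) / 0.399375 = 1.4325 / 0.399375 ≈ 3.5869.

m_1 = 3.5869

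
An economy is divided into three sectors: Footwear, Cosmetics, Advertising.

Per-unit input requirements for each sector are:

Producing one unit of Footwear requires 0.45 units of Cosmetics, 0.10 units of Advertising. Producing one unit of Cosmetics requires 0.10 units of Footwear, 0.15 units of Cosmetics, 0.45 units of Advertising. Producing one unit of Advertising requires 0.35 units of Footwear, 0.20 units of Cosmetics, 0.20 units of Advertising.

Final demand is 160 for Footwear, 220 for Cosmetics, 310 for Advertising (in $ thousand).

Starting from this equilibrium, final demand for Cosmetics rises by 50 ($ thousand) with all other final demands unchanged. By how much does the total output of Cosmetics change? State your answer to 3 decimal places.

I − A =
  [   1.00    -0.10    -0.35]
  [  -0.45     0.85    -0.20]
  [  -0.10    -0.45     0.80]
Cofactors of I−A, C_ij = (−1)^(i+j)·(minor ij) (rows/columns in the sector order above):
  C_11 = (0.85)(0.80) − (-0.20)(-0.45) = 0.5900
  C_12 = −[(-0.45)(0.80) − (-0.20)(-0.10)] = 0.3800
  C_13 = (-0.45)(-0.45) − (0.85)(-0.10) = 0.2875
  C_21 = −[(-0.10)(0.80) − (-0.35)(-0.45)] = 0.2375
  C_22 = (1.00)(0.80) − (-0.35)(-0.10) = 0.7650
  C_23 = −[(1.00)(-0.45) − (-0.10)(-0.10)] = 0.4600
  C_31 = (-0.10)(-0.20) − (-0.35)(0.85) = 0.3175
  C_32 = −[(1.00)(-0.20) − (-0.35)(-0.45)] = 0.3575
  C_33 = (1.00)(0.85) − (-0.10)(-0.45) = 0.8050
det(I−A) = Σ_j (I−A)_1j·C_1j = (1.00)(0.5900) + (-0.10)(0.3800) + (-0.35)(0.2875) = 0.451375
adj(I−A) = Cᵀ =
  [ 0.5900   0.2375   0.3175]
  [ 0.3800   0.7650   0.3575]
  [ 0.2875   0.4600   0.8050]
(I − A)⁻¹ = adj(I−A) / det(I−A) ≈
  [   1.3071     0.5262     0.7034]
  [   0.8419     1.6948     0.7920]
  [   0.6369     1.0191     1.7834]
Δx = (I − A)⁻¹ Δd with Δd having +50 in the Cosmetics component and 0 elsewhere.
So Δx_2 = L_22 · (+50), where L_22 = adj(I−A)_22 / det(I−A) = 0.7650 / 0.451375.
Δx_2 = 0.7650 × (+50) / 0.451375 = 38.25 / 0.451375 ≈ 84.741.

Δx_2 = 84.741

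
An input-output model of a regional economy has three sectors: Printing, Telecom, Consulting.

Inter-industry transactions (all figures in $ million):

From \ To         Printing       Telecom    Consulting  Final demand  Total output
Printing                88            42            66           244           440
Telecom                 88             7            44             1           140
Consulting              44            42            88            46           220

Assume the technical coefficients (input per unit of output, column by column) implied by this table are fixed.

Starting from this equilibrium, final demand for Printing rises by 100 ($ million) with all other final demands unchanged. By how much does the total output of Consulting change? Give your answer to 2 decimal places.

Technical coefficients a_ij = z_ij / X_j:
  a_PP = 88/440 = 0.20, a_TP = 88/440 = 0.20, a_CP = 44/440 = 0.10
  a_PT = 42/140 = 0.30, a_TT = 7/140 = 0.05, a_CT = 42/140 = 0.30
  a_PC = 66/220 = 0.30, a_TC = 44/220 = 0.20, a_CC = 88/220 = 0.40
I − A =
  [   0.80    -0.30    -0.30]
  [  -0.20     0.95    -0.20]
  [  -0.10    -0.30     0.60]
Cofactors of I−A, C_ij = (−1)^(i+j)·(minor ij) (rows/columns in the sector order above):
  C_11 = (0.95)(0.60) − (-0.20)(-0.30) = 0.5100
  C_12 = −[(-0.20)(0.60) − (-0.20)(-0.10)] = 0.1400
  C_13 = (-0.20)(-0.30) − (0.95)(-0.10) = 0.1550
  C_21 = −[(-0.30)(0.60) − (-0.30)(-0.30)] = 0.2700
  C_22 = (0.80)(0.60) − (-0.30)(-0.10) = 0.4500
  C_23 = −[(0.80)(-0.30) − (-0.30)(-0.10)] = 0.2700
  C_31 = (-0.30)(-0.20) − (-0.30)(0.95) = 0.3450
  C_32 = −[(0.80)(-0.20) − (-0.30)(-0.20)] = 0.2200
  C_33 = (0.80)(0.95) − (-0.30)(-0.20) = 0.7000
det(I−A) = Σ_j (I−A)_1j·C_1j = (0.80)(0.5100) + (-0.30)(0.1400) + (-0.30)(0.1550) = 0.3195
adj(I−A) = Cᵀ =
  [ 0.5100   0.2700   0.3450]
  [ 0.1400   0.4500   0.2200]
  [ 0.1550   0.2700   0.7000]
(I − A)⁻¹ = adj(I−A) / det(I−A) ≈
  [   1.5962     0.8451     1.0798]
  [   0.4382     1.4085     0.6886]
  [   0.4851     0.8451     2.1909]
Δx = (I − A)⁻¹ Δd with Δd having +100 in the Printing component and 0 elsewhere.
So Δx_C = L_CP · (+100), where L_CP = adj(I−A)_CP / det(I−A) = 0.1550 / 0.3195.
Δx_C = 0.1550 × (+100) / 0.3195 = 15.50 / 0.3195 ≈ 48.51.

Δx_C = 48.51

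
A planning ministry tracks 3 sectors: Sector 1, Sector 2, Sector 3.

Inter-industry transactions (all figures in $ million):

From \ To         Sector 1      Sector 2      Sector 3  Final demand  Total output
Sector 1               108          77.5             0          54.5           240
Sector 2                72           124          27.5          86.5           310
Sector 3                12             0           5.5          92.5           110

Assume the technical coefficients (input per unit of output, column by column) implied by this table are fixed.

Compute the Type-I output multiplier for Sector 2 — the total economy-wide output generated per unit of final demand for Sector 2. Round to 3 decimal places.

Technical coefficients a_ij = z_ij / X_j:
  a_11 = 108/240 = 0.45, a_21 = 72/240 = 0.30, a_31 = 12/240 = 0.05
  a_12 = 77.5/310 = 0.25, a_22 = 124/310 = 0.40, a_32 = 0/310 = 0.00
  a_13 = 0/110 = 0.00, a_23 = 27.5/110 = 0.25, a_33 = 5.5/110 = 0.05
I − A =
  [   0.55    -0.25     0.00]
  [  -0.30     0.60    -0.25]
  [  -0.05     0.00     0.95]
Cofactors of I−A, C_ij = (−1)^(i+j)·(minor ij) (rows/columns in the sector order above):
  C_11 = (0.60)(0.95) − (-0.25)(0.00) = 0.5700
  C_12 = −[(-0.30)(0.95) − (-0.25)(-0.05)] = 0.2975
  C_13 = (-0.30)(0.00) − (0.60)(-0.05) = 0.0300
  C_21 = −[(-0.25)(0.95) − (0.00)(0.00)] = 0.2375
  C_22 = (0.55)(0.95) − (0.00)(-0.05) = 0.5225
  C_23 = −[(0.55)(0.00) − (-0.25)(-0.05)] = 0.0125
  C_31 = (-0.25)(-0.25) − (0.00)(0.60) = 0.0625
  C_32 = −[(0.55)(-0.25) − (0.00)(-0.30)] = 0.1375
  C_33 = (0.55)(0.60) − (-0.25)(-0.30) = 0.2550
det(I−A) = Σ_j (I−A)_1j·C_1j = (0.55)(0.5700) + (-0.25)(0.2975) + (0.00)(0.0300) = 0.239125
adj(I−A) = Cᵀ =
  [ 0.5700   0.2375   0.0625]
  [ 0.2975   0.5225   0.1375]
  [ 0.0300   0.0125   0.2550]
(I − A)⁻¹ = adj(I−A) / det(I−A) ≈
  [   2.3837     0.9932     0.2614]
  [   1.2441     2.1850     0.5750]
  [   0.1255     0.0523     1.0664]
The output multiplier for sector j is the column-j sum of the Leontief inverse (I − A)⁻¹ = adj(I−A) / det(I−A).
Column 2 of adj(I−A): (0.2375, 0.5225, 0.0125); det(I−A) = 0.239125.
m_2 = (0.2375 + 0.5225 + 0.0125) / 0.239125 = 0.7725 / 0.239125 ≈ 3.231.

m_2 = 3.231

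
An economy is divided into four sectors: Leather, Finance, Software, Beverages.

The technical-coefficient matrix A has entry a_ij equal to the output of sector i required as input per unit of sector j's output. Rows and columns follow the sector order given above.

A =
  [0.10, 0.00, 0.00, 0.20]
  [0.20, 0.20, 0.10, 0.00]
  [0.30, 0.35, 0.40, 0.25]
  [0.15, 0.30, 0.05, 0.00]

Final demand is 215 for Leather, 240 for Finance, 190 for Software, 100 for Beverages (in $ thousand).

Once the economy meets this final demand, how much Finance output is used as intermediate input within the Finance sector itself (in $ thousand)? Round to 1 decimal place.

I − A =
  [   0.90     0.00     0.00    -0.20]
  [  -0.20     0.80    -0.10     0.00]
  [  -0.30    -0.35     0.60    -0.25]
  [  -0.15    -0.30    -0.05     1.00]
Compute the cofactors C_ij = (−1)^(i+j)·(3×3 minor ij) of I−A; the adjugate is their transpose:
adj(I−A) = Cᵀ =
  [ 0.42750   0.03950   0.01400   0.08900]
  [ 0.15125   0.50775   0.08900   0.05250]
  [ 0.35500   0.39000   0.68400   0.24200]
  [ 0.12725   0.17775   0.06300   0.40050]
det(I−A) = Σ_j (I−A)_1j·C_1j = (0.90)(0.42750) + (0.00)(0.15125) + (0.00)(0.35500) + (-0.20)(0.12725) = 0.3593
(I − A)⁻¹ = adj(I−A) / det(I−A) ≈
  [   1.1898     0.1099     0.0390     0.2477]
  [   0.4210     1.4132     0.2477     0.1461]
  [   0.9880     1.0854     1.9037     0.6735]
  [   0.3542     0.4947     0.1753     1.1147]
First solve x = (I − A)⁻¹ d = adj(I−A)·d / det(I−A); in particular x_2 = (0.15125·215 + 0.50775·240 + 0.08900·190 + 0.05250·100) / 0.3593 = 176.53875 / 0.3593 ≈ 491.341.
Intermediate flow from 2 to 2: z_22 = a_22 · x_2 = 0.20 × 176.53875 / 0.3593 = 35.30775 / 0.3593 ≈ 98.3.

z_22 = 98.3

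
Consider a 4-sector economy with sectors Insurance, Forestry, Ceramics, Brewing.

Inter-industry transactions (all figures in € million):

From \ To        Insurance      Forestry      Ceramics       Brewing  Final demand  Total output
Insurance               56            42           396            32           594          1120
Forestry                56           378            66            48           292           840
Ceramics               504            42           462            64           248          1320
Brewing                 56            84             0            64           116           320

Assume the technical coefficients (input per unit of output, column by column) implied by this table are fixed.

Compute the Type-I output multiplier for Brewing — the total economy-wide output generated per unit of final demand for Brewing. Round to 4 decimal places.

m_4 = 2.9036

Technical coefficients a_ij = z_ij / X_j:
  a_11 = 56/1120 = 0.05, a_21 = 56/1120 = 0.05, a_31 = 504/1120 = 0.45, a_41 = 56/1120 = 0.05
  a_12 = 42/840 = 0.05, a_22 = 378/840 = 0.45, a_32 = 42/840 = 0.05, a_42 = 84/840 = 0.10
  a_13 = 396/1320 = 0.30, a_23 = 66/1320 = 0.05, a_33 = 462/1320 = 0.35, a_43 = 0/1320 = 0.00
  a_14 = 32/320 = 0.10, a_24 = 48/320 = 0.15, a_34 = 64/320 = 0.20, a_44 = 64/320 = 0.20
I − A =
  [   0.95    -0.05    -0.30    -0.10]
  [  -0.05     0.55    -0.05    -0.15]
  [  -0.45    -0.05     0.65    -0.20]
  [  -0.05    -0.10     0.00     0.80]
Compute the cofactors C_ij = (−1)^(i+j)·(3×3 minor ij) of I−A; the adjugate is their transpose:
adj(I−A) = Cᵀ =
  [ 0.273250   0.050500   0.130000   0.076125]
  [ 0.049375   0.379750   0.052000   0.090375]
  [ 0.200125   0.079750   0.398125   0.139500]
  [ 0.023250   0.050625   0.014625   0.259500]
det(I−A) = Σ_j (I−A)_1j·C_1j = (0.95)(0.273250) + (-0.05)(0.049375) + (-0.30)(0.200125) + (-0.10)(0.023250) = 0.19475625
(I − A)⁻¹ = adj(I−A) / det(I−A) ≈
  [   1.40304     0.25930     0.66750     0.39087]
  [   0.25352     1.94987     0.26700     0.46404]
  [   1.02757     0.40949     2.04422     0.71628]
  [   0.11938     0.25994     0.07509     1.33243]
The output multiplier for sector j is the column-j sum of the Leontief inverse (I − A)⁻¹ = adj(I−A) / det(I−A).
Column 4 of adj(I−A): (0.076125, 0.090375, 0.139500, 0.259500); det(I−A) = 0.19475625.
m_4 = (0.076125 + 0.090375 + 0.139500 + 0.259500) / 0.19475625 = 0.5655 / 0.19475625 ≈ 2.9036.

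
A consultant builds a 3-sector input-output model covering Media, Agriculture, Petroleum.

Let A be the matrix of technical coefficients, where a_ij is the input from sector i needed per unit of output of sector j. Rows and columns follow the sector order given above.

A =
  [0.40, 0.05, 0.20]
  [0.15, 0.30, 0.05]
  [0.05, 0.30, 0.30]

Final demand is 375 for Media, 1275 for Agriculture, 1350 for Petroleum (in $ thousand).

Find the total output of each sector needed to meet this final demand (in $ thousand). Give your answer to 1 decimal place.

x_1 = 1864.9, x_2 = 2443.1, x_3 = 3108.8

I − A =
  [   0.60    -0.05    -0.20]
  [  -0.15     0.70    -0.05]
  [  -0.05    -0.30     0.70]
Cofactors of I−A, C_ij = (−1)^(i+j)·(minor ij) (rows/columns in the sector order above):
  C_11 = (0.70)(0.70) − (-0.05)(-0.30) = 0.4750
  C_12 = −[(-0.15)(0.70) − (-0.05)(-0.05)] = 0.1075
  C_13 = (-0.15)(-0.30) − (0.70)(-0.05) = 0.0800
  C_21 = −[(-0.05)(0.70) − (-0.20)(-0.30)] = 0.0950
  C_22 = (0.60)(0.70) − (-0.20)(-0.05) = 0.4100
  C_23 = −[(0.60)(-0.30) − (-0.05)(-0.05)] = 0.1825
  C_31 = (-0.05)(-0.05) − (-0.20)(0.70) = 0.1425
  C_32 = −[(0.60)(-0.05) − (-0.20)(-0.15)] = 0.0600
  C_33 = (0.60)(0.70) − (-0.05)(-0.15) = 0.4125
det(I−A) = Σ_j (I−A)_1j·C_1j = (0.60)(0.4750) + (-0.05)(0.1075) + (-0.20)(0.0800) = 0.263625
adj(I−A) = Cᵀ =
  [ 0.4750   0.0950   0.1425]
  [ 0.1075   0.4100   0.0600]
  [ 0.0800   0.1825   0.4125]
(I − A)⁻¹ = adj(I−A) / det(I−A) ≈
  [   1.8018     0.3604     0.5405]
  [   0.4078     1.5552     0.2276]
  [   0.3035     0.6923     1.5647]
x = (I − A)⁻¹ d = adj(I−A)·d / det(I−A), with det(I−A) = 0.263625:
  x_1 = (0.4750·375 + 0.0950·1275 + 0.1425·1350) / 0.263625 = 491.625 / 0.263625 ≈ 1864.9
  x_2 = (0.1075·375 + 0.4100·1275 + 0.0600·1350) / 0.263625 = 644.0625 / 0.263625 ≈ 2443.1
  x_3 = (0.0800·375 + 0.1825·1275 + 0.4125·1350) / 0.263625 = 819.5625 / 0.263625 ≈ 3108.8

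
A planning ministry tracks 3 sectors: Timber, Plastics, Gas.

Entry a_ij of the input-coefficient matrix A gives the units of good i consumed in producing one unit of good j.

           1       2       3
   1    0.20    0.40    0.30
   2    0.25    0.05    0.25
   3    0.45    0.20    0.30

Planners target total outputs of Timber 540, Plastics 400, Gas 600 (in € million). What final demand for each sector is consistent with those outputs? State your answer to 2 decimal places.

I − A =
  [   0.80    -0.40    -0.30]
  [  -0.25     0.95    -0.25]
  [  -0.45    -0.20     0.70]
d = (I − A) x:
  d_1 = (+0.80)·540 + (-0.40)·400 + (-0.30)·600 = 92.00
  d_2 = (-0.25)·540 + (+0.95)·400 + (-0.25)·600 = 95.00
  d_3 = (-0.45)·540 + (-0.20)·400 + (+0.70)·600 = 97.00

d_1 = 92.00, d_2 = 95.00, d_3 = 97.00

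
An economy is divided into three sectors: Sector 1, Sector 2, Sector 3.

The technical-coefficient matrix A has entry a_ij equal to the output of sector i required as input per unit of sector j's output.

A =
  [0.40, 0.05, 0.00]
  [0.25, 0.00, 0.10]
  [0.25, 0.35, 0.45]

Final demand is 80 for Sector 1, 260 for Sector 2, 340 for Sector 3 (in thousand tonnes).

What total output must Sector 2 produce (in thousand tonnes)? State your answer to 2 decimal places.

I − A =
  [   0.60    -0.05     0.00]
  [  -0.25     1.00    -0.10]
  [  -0.25    -0.35     0.55]
Cofactors of I−A, C_ij = (−1)^(i+j)·(minor ij) (rows/columns in the sector order above):
  C_11 = (1.00)(0.55) − (-0.10)(-0.35) = 0.5150
  C_12 = −[(-0.25)(0.55) − (-0.10)(-0.25)] = 0.1625
  C_13 = (-0.25)(-0.35) − (1.00)(-0.25) = 0.3375
  C_21 = −[(-0.05)(0.55) − (0.00)(-0.35)] = 0.0275
  C_22 = (0.60)(0.55) − (0.00)(-0.25) = 0.3300
  C_23 = −[(0.60)(-0.35) − (-0.05)(-0.25)] = 0.2225
  C_31 = (-0.05)(-0.10) − (0.00)(1.00) = 0.0050
  C_32 = −[(0.60)(-0.10) − (0.00)(-0.25)] = 0.0600
  C_33 = (0.60)(1.00) − (-0.05)(-0.25) = 0.5875
det(I−A) = Σ_j (I−A)_1j·C_1j = (0.60)(0.5150) + (-0.05)(0.1625) + (0.00)(0.3375) = 0.300875
adj(I−A) = Cᵀ =
  [ 0.5150   0.0275   0.0050]
  [ 0.1625   0.3300   0.0600]
  [ 0.3375   0.2225   0.5875]
(I − A)⁻¹ = adj(I−A) / det(I−A) ≈
  [   1.7117     0.0914     0.0166]
  [   0.5401     1.0968     0.1994]
  [   1.1217     0.7395     1.9526]
x = (I − A)⁻¹ d = adj(I−A)·d / det(I−A), with det(I−A) = 0.300875:
  x_1 = (0.5150·80 + 0.0275·260 + 0.0050·340) / 0.300875 = 50.05 / 0.300875 ≈ 166.35
  x_2 = (0.1625·80 + 0.3300·260 + 0.0600·340) / 0.300875 = 119.20 / 0.300875 ≈ 396.18
  x_3 = (0.3375·80 + 0.2225·260 + 0.5875·340) / 0.300875 = 284.60 / 0.300875 ≈ 945.91

x_2 = 396.18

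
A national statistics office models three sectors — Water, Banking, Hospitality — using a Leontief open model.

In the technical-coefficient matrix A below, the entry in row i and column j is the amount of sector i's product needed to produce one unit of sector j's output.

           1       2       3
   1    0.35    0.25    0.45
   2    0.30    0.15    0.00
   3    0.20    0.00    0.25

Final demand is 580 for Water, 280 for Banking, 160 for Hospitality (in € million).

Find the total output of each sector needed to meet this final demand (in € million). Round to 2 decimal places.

x_1 = 1716.64, x_2 = 935.29, x_3 = 671.11

I − A =
  [   0.65    -0.25    -0.45]
  [  -0.30     0.85     0.00]
  [  -0.20     0.00     0.75]
Cofactors of I−A, C_ij = (−1)^(i+j)·(minor ij) (rows/columns in the sector order above):
  C_11 = (0.85)(0.75) − (0.00)(0.00) = 0.6375
  C_12 = −[(-0.30)(0.75) − (0.00)(-0.20)] = 0.2250
  C_13 = (-0.30)(0.00) − (0.85)(-0.20) = 0.1700
  C_21 = −[(-0.25)(0.75) − (-0.45)(0.00)] = 0.1875
  C_22 = (0.65)(0.75) − (-0.45)(-0.20) = 0.3975
  C_23 = −[(0.65)(0.00) − (-0.25)(-0.20)] = 0.0500
  C_31 = (-0.25)(0.00) − (-0.45)(0.85) = 0.3825
  C_32 = −[(0.65)(0.00) − (-0.45)(-0.30)] = 0.1350
  C_33 = (0.65)(0.85) − (-0.25)(-0.30) = 0.4775
det(I−A) = Σ_j (I−A)_1j·C_1j = (0.65)(0.6375) + (-0.25)(0.2250) + (-0.45)(0.1700) = 0.281625
adj(I−A) = Cᵀ =
  [ 0.6375   0.1875   0.3825]
  [ 0.2250   0.3975   0.1350]
  [ 0.1700   0.0500   0.4775]
(I − A)⁻¹ = adj(I−A) / det(I−A) ≈
  [   2.2636     0.6658     1.3582]
  [   0.7989     1.4115     0.4794]
  [   0.6036     0.1775     1.6955]
x = (I − A)⁻¹ d = adj(I−A)·d / det(I−A), with det(I−A) = 0.281625:
  x_1 = (0.6375·580 + 0.1875·280 + 0.3825·160) / 0.281625 = 483.45 / 0.281625 ≈ 1716.64
  x_2 = (0.2250·580 + 0.3975·280 + 0.1350·160) / 0.281625 = 263.40 / 0.281625 ≈ 935.29
  x_3 = (0.1700·580 + 0.0500·280 + 0.4775·160) / 0.281625 = 189.00 / 0.281625 ≈ 671.11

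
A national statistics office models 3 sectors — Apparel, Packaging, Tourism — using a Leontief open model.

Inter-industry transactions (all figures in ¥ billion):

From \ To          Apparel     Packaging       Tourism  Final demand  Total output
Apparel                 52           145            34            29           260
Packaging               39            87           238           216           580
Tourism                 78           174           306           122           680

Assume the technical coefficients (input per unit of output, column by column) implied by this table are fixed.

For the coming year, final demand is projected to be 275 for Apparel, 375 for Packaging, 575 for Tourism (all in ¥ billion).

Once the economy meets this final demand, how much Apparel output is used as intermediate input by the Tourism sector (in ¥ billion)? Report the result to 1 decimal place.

z_AT = 124.9

Technical coefficients a_ij = z_ij / X_j:
  a_AA = 52/260 = 0.20, a_PA = 39/260 = 0.15, a_TA = 78/260 = 0.30
  a_AP = 145/580 = 0.25, a_PP = 87/580 = 0.15, a_TP = 174/580 = 0.30
  a_AT = 34/680 = 0.05, a_PT = 238/680 = 0.35, a_TT = 306/680 = 0.45
I − A =
  [   0.80    -0.25    -0.05]
  [  -0.15     0.85    -0.35]
  [  -0.30    -0.30     0.55]
Cofactors of I−A, C_ij = (−1)^(i+j)·(minor ij) (rows/columns in the sector order above):
  C_11 = (0.85)(0.55) − (-0.35)(-0.30) = 0.3625
  C_12 = −[(-0.15)(0.55) − (-0.35)(-0.30)] = 0.1875
  C_13 = (-0.15)(-0.30) − (0.85)(-0.30) = 0.3000
  C_21 = −[(-0.25)(0.55) − (-0.05)(-0.30)] = 0.1525
  C_22 = (0.80)(0.55) − (-0.05)(-0.30) = 0.4250
  C_23 = −[(0.80)(-0.30) − (-0.25)(-0.30)] = 0.3150
  C_31 = (-0.25)(-0.35) − (-0.05)(0.85) = 0.1300
  C_32 = −[(0.80)(-0.35) − (-0.05)(-0.15)] = 0.2875
  C_33 = (0.80)(0.85) − (-0.25)(-0.15) = 0.6425
det(I−A) = Σ_j (I−A)_1j·C_1j = (0.80)(0.3625) + (-0.25)(0.1875) + (-0.05)(0.3000) = 0.228125
adj(I−A) = Cᵀ =
  [ 0.3625   0.1525   0.1300]
  [ 0.1875   0.4250   0.2875]
  [ 0.3000   0.3150   0.6425]
(I − A)⁻¹ = adj(I−A) / det(I−A) ≈
  [   1.5890     0.6685     0.5699]
  [   0.8219     1.8630     1.2603]
  [   1.3151     1.3808     2.8164]
First solve x = (I − A)⁻¹ d = adj(I−A)·d / det(I−A); in particular x_T = (0.3000·275 + 0.3150·375 + 0.6425·575) / 0.228125 = 570.0625 / 0.228125 ≈ 2498.904.
Intermediate flow from A to T: z_AT = a_AT · x_T = 0.05 × 570.0625 / 0.228125 = 28.503125 / 0.228125 ≈ 124.9.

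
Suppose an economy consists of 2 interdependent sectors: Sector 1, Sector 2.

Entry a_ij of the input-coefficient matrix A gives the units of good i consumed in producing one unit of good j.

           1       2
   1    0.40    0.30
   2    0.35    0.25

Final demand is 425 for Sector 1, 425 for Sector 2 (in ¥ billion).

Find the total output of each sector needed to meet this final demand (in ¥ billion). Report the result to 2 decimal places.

x_1 = 1293.48, x_2 = 1170.29

I − A =
  [   0.60    -0.30]
  [  -0.35     0.75]
det(I−A) = (0.60)(0.75) − (-0.30)(-0.35) = 0.3450
adj(I−A) = [[0.75, 0.30], [0.35, 0.60]]
(I − A)⁻¹ = adj(I−A) / det(I−A) ≈
  [   2.1739     0.8696]
  [   1.0145     1.7391]
x = (I − A)⁻¹ d = adj(I−A)·d / det(I−A), with det(I−A) = 0.3450:
  x_1 = (0.75·425 + 0.30·425) / 0.3450 = 446.25 / 0.3450 ≈ 1293.48
  x_2 = (0.35·425 + 0.60·425) / 0.3450 = 403.75 / 0.3450 ≈ 1170.29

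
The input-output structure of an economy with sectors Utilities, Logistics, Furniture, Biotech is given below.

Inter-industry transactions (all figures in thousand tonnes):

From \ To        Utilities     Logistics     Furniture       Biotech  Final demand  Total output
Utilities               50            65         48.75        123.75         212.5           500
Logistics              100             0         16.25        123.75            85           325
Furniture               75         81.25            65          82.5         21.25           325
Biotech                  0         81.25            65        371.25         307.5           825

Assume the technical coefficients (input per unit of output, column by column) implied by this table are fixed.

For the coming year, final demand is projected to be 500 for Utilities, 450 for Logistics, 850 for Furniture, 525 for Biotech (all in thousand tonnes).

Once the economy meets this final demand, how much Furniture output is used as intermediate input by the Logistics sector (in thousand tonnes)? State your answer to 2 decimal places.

z_32 = 296.82

Technical coefficients a_ij = z_ij / X_j:
  a_11 = 50/500 = 0.10, a_21 = 100/500 = 0.20, a_31 = 75/500 = 0.15, a_41 = 0/500 = 0.00
  a_12 = 65/325 = 0.20, a_22 = 0/325 = 0.00, a_32 = 81.25/325 = 0.25, a_42 = 81.25/325 = 0.25
  a_13 = 48.75/325 = 0.15, a_23 = 16.25/325 = 0.05, a_33 = 65/325 = 0.20, a_43 = 65/325 = 0.20
  a_14 = 123.75/825 = 0.15, a_24 = 123.75/825 = 0.15, a_34 = 82.5/825 = 0.10, a_44 = 371.25/825 = 0.45
I − A =
  [   0.90    -0.20    -0.15    -0.15]
  [  -0.20     1.00    -0.05    -0.15]
  [  -0.15    -0.25     0.80    -0.10]
  [   0.00    -0.25    -0.20     0.55]
Compute the cofactors C_ij = (−1)^(i+j)·(3×3 minor ij) of I−A; the adjugate is their transpose:
adj(I−A) = Cᵀ =
  [ 0.374375   0.145875   0.120250   0.163750]
  [ 0.092625   0.361125   0.074250   0.137250]
  [ 0.109375   0.168375   0.431750   0.154250]
  [ 0.081875   0.225375   0.190750   0.645250]
det(I−A) = Σ_j (I−A)_1j·C_1j = (0.90)(0.374375) + (-0.20)(0.092625) + (-0.15)(0.109375) + (-0.15)(0.081875) = 0.289725
(I − A)⁻¹ = adj(I−A) / det(I−A) ≈
  [   1.2922     0.5035     0.4150     0.5652]
  [   0.3197     1.2464     0.2563     0.4737]
  [   0.3775     0.5812     1.4902     0.5324]
  [   0.2826     0.7779     0.6584     2.2271]
First solve x = (I − A)⁻¹ d = adj(I−A)·d / det(I−A); in particular x_2 = (0.092625·500 + 0.361125·450 + 0.074250·850 + 0.137250·525) / 0.289725 = 343.9875 / 0.289725 ≈ 1187.2897.
Intermediate flow from 3 to 2: z_32 = a_32 · x_2 = 0.25 × 343.9875 / 0.289725 = 85.996875 / 0.289725 ≈ 296.82.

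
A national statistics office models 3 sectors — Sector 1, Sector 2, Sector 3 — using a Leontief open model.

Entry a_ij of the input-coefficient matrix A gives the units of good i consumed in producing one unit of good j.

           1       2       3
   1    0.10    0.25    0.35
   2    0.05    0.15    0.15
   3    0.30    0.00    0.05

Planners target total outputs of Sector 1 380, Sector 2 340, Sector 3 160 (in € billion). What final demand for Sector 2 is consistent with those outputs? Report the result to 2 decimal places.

d_2 = 246.00

I − A =
  [   0.90    -0.25    -0.35]
  [  -0.05     0.85    -0.15]
  [  -0.30     0.00     0.95]
d = (I − A) x:
  d_1 = (+0.90)·380 + (-0.25)·340 + (-0.35)·160 = 201.00
  d_2 = (-0.05)·380 + (+0.85)·340 + (-0.15)·160 = 246.00
  d_3 = (-0.30)·380 + (+0.00)·340 + (+0.95)·160 = 38.00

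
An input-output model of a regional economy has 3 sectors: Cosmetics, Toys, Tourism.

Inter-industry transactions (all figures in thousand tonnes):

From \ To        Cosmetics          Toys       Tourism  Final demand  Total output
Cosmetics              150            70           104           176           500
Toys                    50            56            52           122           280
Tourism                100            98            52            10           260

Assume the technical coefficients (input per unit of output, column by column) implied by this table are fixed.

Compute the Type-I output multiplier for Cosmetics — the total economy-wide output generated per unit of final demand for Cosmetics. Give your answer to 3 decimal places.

m_1 = 3.041

Technical coefficients a_ij = z_ij / X_j:
  a_11 = 150/500 = 0.30, a_21 = 50/500 = 0.10, a_31 = 100/500 = 0.20
  a_12 = 70/280 = 0.25, a_22 = 56/280 = 0.20, a_32 = 98/280 = 0.35
  a_13 = 104/260 = 0.40, a_23 = 52/260 = 0.20, a_33 = 52/260 = 0.20
I − A =
  [   0.70    -0.25    -0.40]
  [  -0.10     0.80    -0.20]
  [  -0.20    -0.35     0.80]
Cofactors of I−A, C_ij = (−1)^(i+j)·(minor ij) (rows/columns in the sector order above):
  C_11 = (0.80)(0.80) − (-0.20)(-0.35) = 0.5700
  C_12 = −[(-0.10)(0.80) − (-0.20)(-0.20)] = 0.1200
  C_13 = (-0.10)(-0.35) − (0.80)(-0.20) = 0.1950
  C_21 = −[(-0.25)(0.80) − (-0.40)(-0.35)] = 0.3400
  C_22 = (0.70)(0.80) − (-0.40)(-0.20) = 0.4800
  C_23 = −[(0.70)(-0.35) − (-0.25)(-0.20)] = 0.2950
  C_31 = (-0.25)(-0.20) − (-0.40)(0.80) = 0.3700
  C_32 = −[(0.70)(-0.20) − (-0.40)(-0.10)] = 0.1800
  C_33 = (0.70)(0.80) − (-0.25)(-0.10) = 0.5350
det(I−A) = Σ_j (I−A)_1j·C_1j = (0.70)(0.5700) + (-0.25)(0.1200) + (-0.40)(0.1950) = 0.2910
adj(I−A) = Cᵀ =
  [ 0.5700   0.3400   0.3700]
  [ 0.1200   0.4800   0.1800]
  [ 0.1950   0.2950   0.5350]
(I − A)⁻¹ = adj(I−A) / det(I−A) ≈
  [   1.9588     1.1684     1.2715]
  [   0.4124     1.6495     0.6186]
  [   0.6701     1.0137     1.8385]
The output multiplier for sector j is the column-j sum of the Leontief inverse (I − A)⁻¹ = adj(I−A) / det(I−A).
Column 1 of adj(I−A): (0.5700, 0.1200, 0.1950); det(I−A) = 0.2910.
m_1 = (0.5700 + 0.1200 + 0.1950) / 0.2910 = 0.885 / 0.2910 ≈ 3.041.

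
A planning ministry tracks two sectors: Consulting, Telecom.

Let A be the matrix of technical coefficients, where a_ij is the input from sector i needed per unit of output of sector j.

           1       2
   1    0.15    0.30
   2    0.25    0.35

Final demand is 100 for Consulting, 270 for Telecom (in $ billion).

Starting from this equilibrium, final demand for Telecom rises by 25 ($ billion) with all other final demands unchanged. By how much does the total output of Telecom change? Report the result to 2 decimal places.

Δx_2 = 44.50

I − A =
  [   0.85    -0.30]
  [  -0.25     0.65]
det(I−A) = (0.85)(0.65) − (-0.30)(-0.25) = 0.4775
adj(I−A) = [[0.65, 0.30], [0.25, 0.85]]
(I − A)⁻¹ = adj(I−A) / det(I−A) ≈
  [   1.3613     0.6283]
  [   0.5236     1.7801]
Δx = (I − A)⁻¹ Δd with Δd having +25 in the Telecom component and 0 elsewhere.
So Δx_2 = L_22 · (+25), where L_22 = adj(I−A)_22 / det(I−A) = 0.85 / 0.4775.
Δx_2 = 0.85 × (+25) / 0.4775 = 21.25 / 0.4775 ≈ 44.50.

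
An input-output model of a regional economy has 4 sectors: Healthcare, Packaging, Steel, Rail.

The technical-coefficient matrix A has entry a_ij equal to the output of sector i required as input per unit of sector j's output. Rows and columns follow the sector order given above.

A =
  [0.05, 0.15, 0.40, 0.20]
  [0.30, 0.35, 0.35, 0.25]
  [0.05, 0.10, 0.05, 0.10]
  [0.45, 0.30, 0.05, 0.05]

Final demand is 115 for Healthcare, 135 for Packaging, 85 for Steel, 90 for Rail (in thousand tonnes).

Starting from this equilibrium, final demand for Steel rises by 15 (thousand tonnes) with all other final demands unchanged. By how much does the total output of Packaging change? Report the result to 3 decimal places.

Δx_P = 25.539

I − A =
  [   0.95    -0.15    -0.40    -0.20]
  [  -0.30     0.65    -0.35    -0.25]
  [  -0.05    -0.10     0.95    -0.10]
  [  -0.45    -0.30    -0.05     0.95]
Compute the cofactors C_ij = (−1)^(i+j)·(3×3 minor ij) of I−A; the adjugate is their transpose:
adj(I−A) = Cᵀ =
  [ 0.467125   0.242625   0.296250   0.193375]
  [ 0.409125   0.729625   0.458250   0.326375]
  [ 0.105125   0.126625   0.379250   0.095375]
  [ 0.356000   0.352000   0.305000   0.483000]
det(I−A) = Σ_j (I−A)_1j·C_1j = (0.95)(0.467125) + (-0.15)(0.409125) + (-0.40)(0.105125) + (-0.20)(0.356000) = 0.26915
(I − A)⁻¹ = adj(I−A) / det(I−A) ≈
  [   1.7356     0.9014     1.1007     0.7185]
  [   1.5201     2.7108     1.7026     1.2126]
  [   0.3906     0.4705     1.4091     0.3544]
  [   1.3227     1.3078     1.1332     1.7945]
Δx = (I − A)⁻¹ Δd with Δd having +15 in the Steel component and 0 elsewhere.
So Δx_P = L_PS · (+15), where L_PS = adj(I−A)_PS / det(I−A) = 0.458250 / 0.26915.
Δx_P = 0.458250 × (+15) / 0.26915 = 6.87375 / 0.26915 ≈ 25.539.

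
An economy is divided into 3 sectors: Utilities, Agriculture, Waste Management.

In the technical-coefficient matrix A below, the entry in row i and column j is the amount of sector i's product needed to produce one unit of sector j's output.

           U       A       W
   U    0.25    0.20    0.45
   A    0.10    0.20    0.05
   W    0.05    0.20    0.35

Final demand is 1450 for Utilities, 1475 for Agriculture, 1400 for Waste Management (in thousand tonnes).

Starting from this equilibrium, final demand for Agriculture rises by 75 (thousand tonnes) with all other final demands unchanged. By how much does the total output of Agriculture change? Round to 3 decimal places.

Δx_A = 101.974

I − A =
  [   0.75    -0.20    -0.45]
  [  -0.10     0.80    -0.05]
  [  -0.05    -0.20     0.65]
Cofactors of I−A, C_ij = (−1)^(i+j)·(minor ij) (rows/columns in the sector order above):
  C_11 = (0.80)(0.65) − (-0.05)(-0.20) = 0.5100
  C_12 = −[(-0.10)(0.65) − (-0.05)(-0.05)] = 0.0675
  C_13 = (-0.10)(-0.20) − (0.80)(-0.05) = 0.0600
  C_21 = −[(-0.20)(0.65) − (-0.45)(-0.20)] = 0.2200
  C_22 = (0.75)(0.65) − (-0.45)(-0.05) = 0.4650
  C_23 = −[(0.75)(-0.20) − (-0.20)(-0.05)] = 0.1600
  C_31 = (-0.20)(-0.05) − (-0.45)(0.80) = 0.3700
  C_32 = −[(0.75)(-0.05) − (-0.45)(-0.10)] = 0.0825
  C_33 = (0.75)(0.80) − (-0.20)(-0.10) = 0.5800
det(I−A) = Σ_j (I−A)_1j·C_1j = (0.75)(0.5100) + (-0.20)(0.0675) + (-0.45)(0.0600) = 0.3420
adj(I−A) = Cᵀ =
  [ 0.5100   0.2200   0.3700]
  [ 0.0675   0.4650   0.0825]
  [ 0.0600   0.1600   0.5800]
(I − A)⁻¹ = adj(I−A) / det(I−A) ≈
  [   1.4912     0.6433     1.0819]
  [   0.1974     1.3596     0.2412]
  [   0.1754     0.4678     1.6959]
Δx = (I − A)⁻¹ Δd with Δd having +75 in the Agriculture component and 0 elsewhere.
So Δx_A = L_AA · (+75), where L_AA = adj(I−A)_AA / det(I−A) = 0.4650 / 0.3420.
Δx_A = 0.4650 × (+75) / 0.3420 = 34.875 / 0.3420 ≈ 101.974.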